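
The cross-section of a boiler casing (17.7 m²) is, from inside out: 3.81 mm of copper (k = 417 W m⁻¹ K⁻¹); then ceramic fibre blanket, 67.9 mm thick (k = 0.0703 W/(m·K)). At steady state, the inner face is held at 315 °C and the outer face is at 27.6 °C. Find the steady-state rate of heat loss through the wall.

Q = 5.27 kW

Resistance network (inner→outer):
  R_copper = L/(kA) = 0.00381/(417·17.7) = 5.162×10^-7 K/W
  R_ceramic fibre blanket = L/(kA) = 0.0679/(0.0703·17.7) = 0.05457 K/W
ΣR = 5.162×10^-7 + 0.05457 = 0.05457 K/W
Q = ΔT/ΣR = (315 °C − 27.6 °C)/0.05457 = 5270 W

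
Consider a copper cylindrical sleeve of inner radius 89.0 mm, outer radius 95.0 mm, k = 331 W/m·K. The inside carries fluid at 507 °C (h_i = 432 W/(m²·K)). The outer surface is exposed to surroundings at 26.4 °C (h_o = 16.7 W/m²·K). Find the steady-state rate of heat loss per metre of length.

Series thermal resistances, inner to outer:
  R'_conv,in = 1/(2πr h) = 1/(2π·0.0890·432) = 0.004139 m·K/W
  R'_copper = ln(0.0950/0.0890)/(2πk) = 0.06524/(2π·331) = 3.137×10^-5 m·K/W
  R'_conv,out = 1/(2πr h) = 1/(2π·0.0950·16.7) = 0.1003 m·K/W
ΣR = 0.004139 + 3.137×10^-5 + 0.1003 = 0.1045 m·K/W
Q' = ΔT/ΣR = (507 °C − 26.4 °C)/0.1045 = 4600 W/m

Q' = 4.60 kW/m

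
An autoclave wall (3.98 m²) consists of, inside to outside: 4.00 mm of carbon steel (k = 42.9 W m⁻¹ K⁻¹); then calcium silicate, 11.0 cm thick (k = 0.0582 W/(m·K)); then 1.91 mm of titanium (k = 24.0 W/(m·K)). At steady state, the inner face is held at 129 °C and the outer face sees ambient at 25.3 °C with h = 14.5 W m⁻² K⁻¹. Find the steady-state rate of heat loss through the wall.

Resistance network (inner→outer):
  R_carbon steel = L/(kA) = 0.00400/(42.9·3.98) = 2.343×10^-5 K/W
  R_calcium silicate = L/(kA) = 0.110/(0.0582·3.98) = 0.4749 K/W
  R_titanium = L/(kA) = 0.00191/(24.0·3.98) = 2.000×10^-5 K/W
  R_conv,out = 1/(hA) = 1/(14.5·3.98) = 0.01733 K/W
ΣR = 2.343×10^-5 + 0.4749 + 2.000×10^-5 + 0.01733 = 0.4923 K/W
Q = ΔT/ΣR = (129 °C − 25.3 °C)/0.4923 = 211 W

Q = 211 W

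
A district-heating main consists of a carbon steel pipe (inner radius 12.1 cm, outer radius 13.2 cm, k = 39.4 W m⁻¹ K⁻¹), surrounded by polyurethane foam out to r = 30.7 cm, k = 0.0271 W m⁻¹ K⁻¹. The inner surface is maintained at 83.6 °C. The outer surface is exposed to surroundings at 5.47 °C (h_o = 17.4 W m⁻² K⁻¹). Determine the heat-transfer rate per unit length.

Resistance network (inner→outer):
  R'_carbon steel = ln(0.132/0.121)/(2πk) = 0.08701/(2π·39.4) = 3.515×10^-4 m·K/W
  R'_polyurethane foam = ln(0.307/0.132)/(2πk) = 0.8440/(2π·0.0271) = 4.957 m·K/W
  R'_conv,out = 1/(2πr h) = 1/(2π·0.307·17.4) = 0.02979 m·K/W
ΣR = 3.515×10^-4 + 4.957 + 0.02979 = 4.987 m·K/W
Q' = ΔT/ΣR = (83.6 °C − 5.47 °C)/4.987 = 15.7 W/m

Q' = 15.7 W/m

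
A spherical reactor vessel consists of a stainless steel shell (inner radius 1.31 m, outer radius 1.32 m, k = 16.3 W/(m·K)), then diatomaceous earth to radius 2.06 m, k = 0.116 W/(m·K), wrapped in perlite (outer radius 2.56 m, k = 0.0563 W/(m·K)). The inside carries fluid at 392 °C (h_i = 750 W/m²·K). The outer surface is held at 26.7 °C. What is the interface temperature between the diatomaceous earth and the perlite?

Resistance network (inner→outer):
  R_conv,in = 1/(4πr²h) = 1/(4π·1.31²·750) = 6.183×10^-5 K/W
  R_stainless steel = (1/1.31 − 1/1.32)/(4πk) = 0.005783/(4π·16.3) = 2.823×10^-5 K/W
  R_diatomaceous earth = (1/1.32 − 1/2.06)/(4πk) = 0.2721/(4π·0.116) = 0.1867 K/W
  R_perlite = (1/2.06 − 1/2.56)/(4πk) = 0.09481/(4π·0.0563) = 0.1340 K/W
ΣR = 6.183×10^-5 + 2.823×10^-5 + 0.1867 + 0.1340 = 0.3208 K/W
Q = ΔT/ΣR = (392 °C − 26.7 °C)/0.3208 = 1139 W
From the inner boundary to the diatomaceous earth/perlite interface, ΣR_partial = 0.1868 K/W.
T_interface = T_in − Q·ΣR_partial = 392 °C − (1139)(0.1868) = 179 °C

T = 179 °C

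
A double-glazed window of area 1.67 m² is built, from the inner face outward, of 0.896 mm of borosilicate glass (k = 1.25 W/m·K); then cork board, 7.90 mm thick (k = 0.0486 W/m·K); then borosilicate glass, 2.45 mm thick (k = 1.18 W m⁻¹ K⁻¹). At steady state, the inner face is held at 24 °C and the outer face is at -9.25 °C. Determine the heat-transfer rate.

Resistance network (inner→outer):
  R_borosilicate glass = L/(kA) = 8.96×10^-4/(1.25·1.67) = 4.292×10^-4 K/W
  R_cork board = L/(kA) = 0.00790/(0.0486·1.67) = 0.09734 K/W
  R_borosilicate glass = L/(kA) = 0.00245/(1.18·1.67) = 0.001243 K/W
ΣR = 4.292×10^-4 + 0.09734 + 0.001243 = 0.09901 K/W
Q = ΔT/ΣR = (24 °C − -9.25 °C)/0.09901 = 336 W

Q = 336 W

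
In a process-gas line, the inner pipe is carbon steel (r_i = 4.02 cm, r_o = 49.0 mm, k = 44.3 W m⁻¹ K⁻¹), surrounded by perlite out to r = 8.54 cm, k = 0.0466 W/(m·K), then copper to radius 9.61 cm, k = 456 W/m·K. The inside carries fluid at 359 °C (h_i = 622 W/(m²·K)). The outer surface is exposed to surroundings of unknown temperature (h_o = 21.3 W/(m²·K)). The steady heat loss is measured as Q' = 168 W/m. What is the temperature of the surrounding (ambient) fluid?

T_out = 26.0 °C

Series resistances:
  R'_conv,in = 1/(2πr h) = 1/(2π·0.0402·622) = 0.006365 m·K/W
  R'_carbon steel = ln(0.0490/0.0402)/(2πk) = 0.1980/(2π·44.3) = 7.112×10^-4 m·K/W
  R'_perlite = ln(0.0854/0.0490)/(2πk) = 0.5555/(2π·0.0466) = 1.897 m·K/W
  R'_copper = ln(0.0961/0.0854)/(2πk) = 0.1180/(2π·456) = 4.120×10^-5 m·K/W
  R'_conv,out = 1/(2πr h) = 1/(2π·0.0961·21.3) = 0.07775 m·K/W
ΣR = 1.982 m·K/W
ΔT = Q'·ΣR = 168 × 1.982 = 333.0 K
Heat flows outward, so T_out = T_in − ΔT = 359 − 333.0 = 26.0 °C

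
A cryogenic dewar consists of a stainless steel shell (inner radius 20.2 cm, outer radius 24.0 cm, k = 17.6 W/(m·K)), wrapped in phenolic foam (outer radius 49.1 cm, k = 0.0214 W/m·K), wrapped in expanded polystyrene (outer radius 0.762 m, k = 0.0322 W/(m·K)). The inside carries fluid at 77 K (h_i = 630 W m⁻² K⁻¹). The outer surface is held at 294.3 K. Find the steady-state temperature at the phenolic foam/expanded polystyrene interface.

T = 254.3 K

Treat each layer as a resistance in series:
  R_conv,in = 1/(4πr²h) = 1/(4π·0.202²·630) = 0.003096 K/W
  R_stainless steel = (1/0.202 − 1/0.240)/(4πk) = 0.7838/(4π·17.6) = 0.003544 K/W
  R_phenolic foam = (1/0.240 − 1/0.491)/(4πk) = 2.130/(4π·0.0214) = 7.921 K/W
  R_expanded polystyrene = (1/0.491 − 1/0.762)/(4πk) = 0.7243/(4π·0.0322) = 1.790 K/W
ΣR = 0.003096 + 0.003544 + 7.921 + 1.790 = 9.718 K/W
Q = ΔT/ΣR = (77 K − 294.3 K)/9.718 = -22.36 W
From the inner boundary to the phenolic foam/expanded polystyrene interface, ΣR_partial = 7.928 K/W.
T_interface = T_in − Q·ΣR_partial = 77 K − (-22.36)(7.928) = 254.3 K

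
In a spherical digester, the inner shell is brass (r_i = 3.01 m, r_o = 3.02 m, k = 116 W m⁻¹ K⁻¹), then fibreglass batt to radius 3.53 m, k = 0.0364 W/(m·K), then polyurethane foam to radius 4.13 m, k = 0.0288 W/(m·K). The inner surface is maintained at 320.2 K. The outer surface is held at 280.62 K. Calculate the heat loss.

Series thermal resistances, inner to outer:
  R_brass = (1/3.01 − 1/3.02)/(4πk) = 0.001100/(4π·116) = 7.547×10^-7 K/W
  R_fibreglass batt = (1/3.02 − 1/3.53)/(4πk) = 0.04784/(4π·0.0364) = 0.1046 K/W
  R_polyurethane foam = (1/3.53 − 1/4.13)/(4πk) = 0.04116/(4π·0.0288) = 0.1137 K/W
ΣR = 7.547×10^-7 + 0.1046 + 0.1137 = 0.2183 K/W
Q = ΔT/ΣR = (320.2 K − 280.62 K)/0.2183 = 181 W

Q = 181 W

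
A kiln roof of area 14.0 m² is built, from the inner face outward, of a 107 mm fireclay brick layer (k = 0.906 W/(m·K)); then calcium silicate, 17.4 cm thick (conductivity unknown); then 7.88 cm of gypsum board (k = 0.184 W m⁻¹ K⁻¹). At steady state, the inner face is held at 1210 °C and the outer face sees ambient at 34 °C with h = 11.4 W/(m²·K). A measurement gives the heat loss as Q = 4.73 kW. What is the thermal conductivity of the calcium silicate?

k = 0.0611 W/m·K

ΣR = ΔT/Q = |1210 − 34|/4730 = 0.2486 K/W
Known resistances:
  R_fireclay brick = L/(kA) = 0.107/(0.906·14.0) = 0.008436 K/W
  R_gypsum board = L/(kA) = 0.0788/(0.184·14.0) = 0.03059 K/W
  R_conv,out = 1/(hA) = 1/(11.4·14.0) = 0.006266 K/W
R_calcium silicate = ΣR − ΣR_known = 0.2486 − 0.04529 = 0.2033 K/W
L/(kA) = 0.2033 ⇒ k = 0.174/(0.2033·14.0) = 0.0611 W/m·K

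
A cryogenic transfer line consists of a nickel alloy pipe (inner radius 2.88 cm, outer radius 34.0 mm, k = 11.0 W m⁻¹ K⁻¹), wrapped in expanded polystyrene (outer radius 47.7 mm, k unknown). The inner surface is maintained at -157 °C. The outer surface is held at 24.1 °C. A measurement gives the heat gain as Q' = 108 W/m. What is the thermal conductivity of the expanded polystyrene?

k = 0.0322 W/m·K

ΣR = ΔT/Q' = |-157 − 24.1|/108 = 1.677 m·K/W
Known resistances:
  R'_nickel alloy = ln(0.0340/0.0288)/(2πk) = 0.1660/(2π·11.0) = 0.002402 m·K/W
R_expanded polystyrene = ΣR − ΣR_known = 1.677 − 0.002402 = 1.675 m·K/W
ln(r₂/r₁)/(2πk) = 1.675 ⇒ k = 0.3386/(2π·1.675) = 0.0322 W/m·K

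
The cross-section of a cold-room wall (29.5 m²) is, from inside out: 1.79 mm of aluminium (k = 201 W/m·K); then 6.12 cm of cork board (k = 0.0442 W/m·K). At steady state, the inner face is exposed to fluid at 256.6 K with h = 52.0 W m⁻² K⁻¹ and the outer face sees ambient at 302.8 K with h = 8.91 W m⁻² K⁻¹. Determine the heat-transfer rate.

Q = 899 W

Treat each layer as a resistance in series:
  R_conv,in = 1/(hA) = 1/(52.0·29.5) = 6.519×10^-4 K/W
  R_aluminium = L/(kA) = 0.00179/(201·29.5) = 3.019×10^-7 K/W
  R_cork board = L/(kA) = 0.0612/(0.0442·29.5) = 0.04694 K/W
  R_conv,out = 1/(hA) = 1/(8.91·29.5) = 0.003805 K/W
ΣR = 6.519×10^-4 + 3.019×10^-7 + 0.04694 + 0.003805 = 0.05140 K/W
Q = ΔT/ΣR = (256.6 K − 302.8 K)/0.05140 = -899 W
(Negative Q ⇒ heat flows inward; heat gain = 899 W.)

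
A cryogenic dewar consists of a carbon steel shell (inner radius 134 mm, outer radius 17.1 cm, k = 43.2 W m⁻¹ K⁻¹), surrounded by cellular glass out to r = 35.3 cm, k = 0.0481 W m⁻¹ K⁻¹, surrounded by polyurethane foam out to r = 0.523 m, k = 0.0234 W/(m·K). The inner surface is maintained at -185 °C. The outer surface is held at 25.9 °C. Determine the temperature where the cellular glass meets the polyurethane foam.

Treat each layer as a resistance in series:
  R_carbon steel = (1/0.134 − 1/0.171)/(4πk) = 1.615/(4π·43.2) = 0.002974 K/W
  R_cellular glass = (1/0.171 − 1/0.353)/(4πk) = 3.015/(4π·0.0481) = 4.988 K/W
  R_polyurethane foam = (1/0.353 − 1/0.523)/(4πk) = 0.9208/(4π·0.0234) = 3.131 K/W
ΣR = 0.002974 + 4.988 + 3.131 = 8.122 K/W
Q = ΔT/ΣR = (-185 °C − 25.9 °C)/8.122 = -25.97 W
From the inner boundary to the cellular glass/polyurethane foam interface, ΣR_partial = 4.991 K/W.
T_interface = T_in − Q·ΣR_partial = -185 °C − (-25.97)(4.991) = -55.4 °C

T = -55.4 °C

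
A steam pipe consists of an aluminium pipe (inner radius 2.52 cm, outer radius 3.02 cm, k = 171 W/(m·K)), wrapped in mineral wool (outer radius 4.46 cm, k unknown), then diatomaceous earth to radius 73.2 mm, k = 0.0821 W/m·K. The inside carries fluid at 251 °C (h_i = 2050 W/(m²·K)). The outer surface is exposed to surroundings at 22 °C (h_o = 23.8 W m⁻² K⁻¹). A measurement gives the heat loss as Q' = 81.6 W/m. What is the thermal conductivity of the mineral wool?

k = 0.0354 W/m·K

ΣR = ΔT/Q' = |251 − 22|/81.6 = 2.806 m·K/W
Known resistances:
  R'_conv,in = 1/(2πr h) = 1/(2π·0.0252·2050) = 0.003081 m·K/W
  R'_aluminium = ln(0.0302/0.0252)/(2πk) = 0.1810/(2π·171) = 1.685×10^-4 m·K/W
  R'_diatomaceous earth = ln(0.0732/0.0446)/(2πk) = 0.4955/(2π·0.0821) = 0.9605 m·K/W
  R'_conv,out = 1/(2πr h) = 1/(2π·0.0732·23.8) = 0.09135 m·K/W
R_mineral wool = ΣR − ΣR_known = 2.806 − 1.055 = 1.751 m·K/W
ln(r₂/r₁)/(2πk) = 1.751 ⇒ k = 0.3899/(2π·1.751) = 0.0354 W/m·K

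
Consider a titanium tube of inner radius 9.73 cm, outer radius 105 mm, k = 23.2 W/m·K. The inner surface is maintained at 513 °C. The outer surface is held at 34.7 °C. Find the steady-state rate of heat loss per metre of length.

Q' = 2πk·ΔT/ln(r₂/r₁) = 2π × 23.2 × 478.3 / ln(0.105/0.0973) = 9.15×10^5 W/m

Q' = 9.15×10^5 W/m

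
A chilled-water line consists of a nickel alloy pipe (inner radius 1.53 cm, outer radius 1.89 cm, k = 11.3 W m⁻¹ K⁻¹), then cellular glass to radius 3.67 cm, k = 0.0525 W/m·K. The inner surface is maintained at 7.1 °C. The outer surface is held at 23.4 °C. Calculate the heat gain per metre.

Q' = 8.09 W/m

Treat each layer as a resistance in series:
  R'_nickel alloy = ln(0.0189/0.0153)/(2πk) = 0.2113/(2π·11.3) = 0.002976 m·K/W
  R'_cellular glass = ln(0.0367/0.0189)/(2πk) = 0.6636/(2π·0.0525) = 2.012 m·K/W
ΣR = 0.002976 + 2.012 = 2.015 m·K/W
Q' = ΔT/ΣR = (7.1 °C − 23.4 °C)/2.015 = -8.09 W/m
(Negative Q' ⇒ heat flows inward; heat gain = 8.09 W/m.)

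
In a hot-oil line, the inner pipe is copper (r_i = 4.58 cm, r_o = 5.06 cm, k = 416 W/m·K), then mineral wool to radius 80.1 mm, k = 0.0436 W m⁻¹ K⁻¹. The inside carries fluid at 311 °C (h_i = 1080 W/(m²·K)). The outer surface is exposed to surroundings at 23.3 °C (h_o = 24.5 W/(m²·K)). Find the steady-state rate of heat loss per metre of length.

Treat each layer as a resistance in series:
  R'_conv,in = 1/(2πr h) = 1/(2π·0.0458·1080) = 0.003218 m·K/W
  R'_copper = ln(0.0506/0.0458)/(2πk) = 0.09967/(2π·416) = 3.813×10^-5 m·K/W
  R'_mineral wool = ln(0.0801/0.0506)/(2πk) = 0.4593/(2π·0.0436) = 1.677 m·K/W
  R'_conv,out = 1/(2πr h) = 1/(2π·0.0801·24.5) = 0.08110 m·K/W
ΣR = 0.003218 + 3.813×10^-5 + 1.677 + 0.08110 = 1.761 m·K/W
Q' = ΔT/ΣR = (311 °C − 23.3 °C)/1.761 = 163 W/m

Q' = 163 W/m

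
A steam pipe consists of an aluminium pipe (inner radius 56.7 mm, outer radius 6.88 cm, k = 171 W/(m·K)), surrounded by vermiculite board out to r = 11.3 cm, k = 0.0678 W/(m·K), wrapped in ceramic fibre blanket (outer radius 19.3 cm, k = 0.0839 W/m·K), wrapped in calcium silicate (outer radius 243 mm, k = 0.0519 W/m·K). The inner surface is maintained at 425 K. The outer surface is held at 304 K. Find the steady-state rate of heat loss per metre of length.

Series thermal resistances, inner to outer:
  R'_aluminium = ln(0.0688/0.0567)/(2πk) = 0.1934/(2π·171) = 1.800×10^-4 m·K/W
  R'_vermiculite board = ln(0.113/0.0688)/(2πk) = 0.4962/(2π·0.0678) = 1.165 m·K/W
  R'_ceramic fibre blanket = ln(0.193/0.113)/(2πk) = 0.5353/(2π·0.0839) = 1.015 m·K/W
  R'_calcium silicate = ln(0.243/0.193)/(2πk) = 0.2304/(2π·0.0519) = 0.7064 m·K/W
ΣR = 1.800×10^-4 + 1.165 + 1.015 + 0.7064 = 2.887 m·K/W
Q' = ΔT/ΣR = (425 K − 304 K)/2.887 = 41.9 W/m

Q' = 41.9 W/m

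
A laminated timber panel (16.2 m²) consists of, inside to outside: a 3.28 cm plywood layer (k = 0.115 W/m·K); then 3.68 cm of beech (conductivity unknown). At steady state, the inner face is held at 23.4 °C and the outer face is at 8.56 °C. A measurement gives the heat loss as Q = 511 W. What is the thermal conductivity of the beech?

k = 0.199 W/m·K

ΣR = ΔT/Q = |23.4 − 8.56|/511 = 0.02904 K/W
Known resistances:
  R_plywood = L/(kA) = 0.0328/(0.115·16.2) = 0.01761 K/W
R_beech = ΣR − ΣR_known = 0.02904 − 0.01761 = 0.01143 K/W
L/(kA) = 0.01143 ⇒ k = 0.0368/(0.01143·16.2) = 0.199 W/m·K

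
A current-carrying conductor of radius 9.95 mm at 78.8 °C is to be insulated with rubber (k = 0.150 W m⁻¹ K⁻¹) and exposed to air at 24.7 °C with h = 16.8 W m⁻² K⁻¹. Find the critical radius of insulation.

r_cr = 0.893 cm

For a cylinder, r_cr = k_ins/h = 0.150/16.8 = 0.00893 m = 0.893 cm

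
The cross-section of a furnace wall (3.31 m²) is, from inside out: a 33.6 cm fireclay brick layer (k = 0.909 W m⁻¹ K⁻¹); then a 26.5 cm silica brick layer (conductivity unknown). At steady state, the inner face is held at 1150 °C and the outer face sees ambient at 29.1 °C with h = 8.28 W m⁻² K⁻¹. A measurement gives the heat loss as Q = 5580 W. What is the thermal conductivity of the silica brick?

ΣR = ΔT/Q = |1150 − 29.1|/5580 = 0.2009 K/W
Known resistances:
  R_fireclay brick = L/(kA) = 0.336/(0.909·3.31) = 0.1117 K/W
  R_conv,out = 1/(hA) = 1/(8.28·3.31) = 0.03649 K/W
R_silica brick = ΣR − ΣR_known = 0.2009 − 0.1482 = 0.05270 K/W
L/(kA) = 0.05270 ⇒ k = 0.265/(0.05270·3.31) = 1.52 W/m·K

k = 1.52 W/m·K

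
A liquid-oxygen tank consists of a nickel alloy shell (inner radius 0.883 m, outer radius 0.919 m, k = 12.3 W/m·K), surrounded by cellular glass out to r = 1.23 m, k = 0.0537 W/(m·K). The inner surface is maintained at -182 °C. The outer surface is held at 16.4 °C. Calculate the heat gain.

Q = 486 W

Treat each layer as a resistance in series:
  R_nickel alloy = (1/0.883 − 1/0.919)/(4πk) = 0.04436/(4π·12.3) = 2.870×10^-4 K/W
  R_cellular glass = (1/0.919 − 1/1.23)/(4πk) = 0.2751/(4π·0.0537) = 0.4077 K/W
ΣR = 2.870×10^-4 + 0.4077 = 0.4080 K/W
Q = ΔT/ΣR = (-182 °C − 16.4 °C)/0.4080 = -486 W
(Negative Q ⇒ heat flows inward; heat gain = 486 W.)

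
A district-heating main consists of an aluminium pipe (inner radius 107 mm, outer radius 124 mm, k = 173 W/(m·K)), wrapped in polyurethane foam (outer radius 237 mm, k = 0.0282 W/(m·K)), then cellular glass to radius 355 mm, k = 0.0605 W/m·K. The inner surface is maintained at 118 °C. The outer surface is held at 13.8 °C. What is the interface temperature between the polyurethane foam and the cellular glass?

T = 37.3 °C

Resistance network (inner→outer):
  R'_aluminium = ln(0.124/0.107)/(2πk) = 0.1475/(2π·173) = 1.357×10^-4 m·K/W
  R'_polyurethane foam = ln(0.237/0.124)/(2πk) = 0.6478/(2π·0.0282) = 3.656 m·K/W
  R'_cellular glass = ln(0.355/0.237)/(2πk) = 0.4041/(2π·0.0605) = 1.063 m·K/W
ΣR = 1.357×10^-4 + 3.656 + 1.063 = 4.719 m·K/W
Q' = ΔT/ΣR = (118 °C − 13.8 °C)/4.719 = 22.08 W/m
From the inner boundary to the polyurethane foam/cellular glass interface, ΣR_partial = 3.656 m·K/W.
T_interface = T_in − Q'·ΣR_partial = 118 °C − (22.08)(3.656) = 37.3 °C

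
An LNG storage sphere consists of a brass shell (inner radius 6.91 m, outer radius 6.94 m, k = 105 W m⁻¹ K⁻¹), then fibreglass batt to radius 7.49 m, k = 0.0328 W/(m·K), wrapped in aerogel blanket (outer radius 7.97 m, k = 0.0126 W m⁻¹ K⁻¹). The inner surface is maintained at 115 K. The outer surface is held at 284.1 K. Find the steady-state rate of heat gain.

Resistance network (inner→outer):
  R_brass = (1/6.91 − 1/6.94)/(4πk) = 6.256×10^-4/(4π·105) = 4.741×10^-7 K/W
  R_fibreglass batt = (1/6.94 − 1/7.49)/(4πk) = 0.01058/(4π·0.0328) = 0.02567 K/W
  R_aerogel blanket = (1/7.49 − 1/7.97)/(4πk) = 0.008041/(4π·0.0126) = 0.05078 K/W
ΣR = 4.741×10^-7 + 0.02567 + 0.05078 = 0.07645 K/W
Q = ΔT/ΣR = (115 K − 284.1 K)/0.07645 = -2210 W
(Negative Q ⇒ heat flows inward; heat gain = 2210 W.)

Q = 2210 W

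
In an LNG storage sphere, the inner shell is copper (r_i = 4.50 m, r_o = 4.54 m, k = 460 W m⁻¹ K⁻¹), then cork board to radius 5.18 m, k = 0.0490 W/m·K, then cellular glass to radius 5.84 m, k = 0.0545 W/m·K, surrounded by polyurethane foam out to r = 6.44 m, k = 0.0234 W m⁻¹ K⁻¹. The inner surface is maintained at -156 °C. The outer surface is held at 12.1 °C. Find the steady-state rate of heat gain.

Series thermal resistances, inner to outer:
  R_copper = (1/4.50 − 1/4.54)/(4πk) = 0.001958/(4π·460) = 3.387×10^-7 K/W
  R_cork board = (1/4.54 − 1/5.18)/(4πk) = 0.02721/(4π·0.0490) = 0.04420 K/W
  R_cellular glass = (1/5.18 − 1/5.84)/(4πk) = 0.02182/(4π·0.0545) = 0.03186 K/W
  R_polyurethane foam = (1/5.84 − 1/6.44)/(4πk) = 0.01595/(4π·0.0234) = 0.05425 K/W
ΣR = 3.387×10^-7 + 0.04420 + 0.03186 + 0.05425 = 0.1303 K/W
Q = ΔT/ΣR = (-156 °C − 12.1 °C)/0.1303 = -1290 W
(Negative Q ⇒ heat flows inward; heat gain = 1290 W.)

Q = 1290 W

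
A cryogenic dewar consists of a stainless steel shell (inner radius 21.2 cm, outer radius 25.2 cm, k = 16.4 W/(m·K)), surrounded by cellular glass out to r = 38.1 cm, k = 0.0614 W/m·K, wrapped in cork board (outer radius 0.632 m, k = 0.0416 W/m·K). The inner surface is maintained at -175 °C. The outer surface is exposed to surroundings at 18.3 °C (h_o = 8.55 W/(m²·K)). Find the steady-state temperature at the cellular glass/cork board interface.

Resistance network (inner→outer):
  R_stainless steel = (1/0.212 − 1/0.252)/(4πk) = 0.7487/(4π·16.4) = 0.003633 K/W
  R_cellular glass = (1/0.252 − 1/0.381)/(4πk) = 1.344/(4π·0.0614) = 1.741 K/W
  R_cork board = (1/0.381 − 1/0.632)/(4πk) = 1.042/(4π·0.0416) = 1.994 K/W
  R_conv,out = 1/(4πr²h) = 1/(4π·0.632²·8.55) = 0.02330 K/W
ΣR = 0.003633 + 1.741 + 1.994 + 0.02330 = 3.762 K/W
Q = ΔT/ΣR = (-175 °C − 18.3 °C)/3.762 = -51.38 W
From the inner boundary to the cellular glass/cork board interface, ΣR_partial = 1.745 K/W.
T_interface = T_in − Q·ΣR_partial = -175 °C − (-51.38)(1.745) = -85.3 °C

T = -85.3 °C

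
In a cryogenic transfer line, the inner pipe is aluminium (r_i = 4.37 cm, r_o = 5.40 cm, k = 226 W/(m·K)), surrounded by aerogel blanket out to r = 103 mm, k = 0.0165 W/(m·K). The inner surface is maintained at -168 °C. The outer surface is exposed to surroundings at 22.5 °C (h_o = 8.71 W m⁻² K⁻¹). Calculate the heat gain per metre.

Q' = 29.7 W/m

Treat each layer as a resistance in series:
  R'_aluminium = ln(0.0540/0.0437)/(2πk) = 0.2116/(2π·226) = 1.490×10^-4 m·K/W
  R'_aerogel blanket = ln(0.103/0.0540)/(2πk) = 0.6457/(2π·0.0165) = 6.229 m·K/W
  R'_conv,out = 1/(2πr h) = 1/(2π·0.103·8.71) = 0.1774 m·K/W
ΣR = 1.490×10^-4 + 6.229 + 0.1774 = 6.407 m·K/W
Q' = ΔT/ΣR = (-168 °C − 22.5 °C)/6.407 = -29.7 W/m
(Negative Q' ⇒ heat flows inward; heat gain = 29.7 W/m.)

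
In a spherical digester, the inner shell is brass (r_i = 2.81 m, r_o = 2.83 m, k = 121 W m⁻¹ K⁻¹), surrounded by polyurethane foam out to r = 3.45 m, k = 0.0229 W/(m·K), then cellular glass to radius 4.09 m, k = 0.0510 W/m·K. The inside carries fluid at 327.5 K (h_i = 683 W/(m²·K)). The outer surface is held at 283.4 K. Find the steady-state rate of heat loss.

Q = 151 W

Resistance network (inner→outer):
  R_conv,in = 1/(4πr²h) = 1/(4π·2.81²·683) = 1.476×10^-5 K/W
  R_brass = (1/2.81 − 1/2.83)/(4πk) = 0.002515/(4π·121) = 1.654×10^-6 K/W
  R_polyurethane foam = (1/2.83 − 1/3.45)/(4πk) = 0.06350/(4π·0.0229) = 0.2207 K/W
  R_cellular glass = (1/3.45 − 1/4.09)/(4πk) = 0.04536/(4π·0.0510) = 0.07077 K/W
ΣR = 1.476×10^-5 + 1.654×10^-6 + 0.2207 + 0.07077 = 0.2915 K/W
Q = ΔT/ΣR = (327.5 K − 283.4 K)/0.2915 = 151 W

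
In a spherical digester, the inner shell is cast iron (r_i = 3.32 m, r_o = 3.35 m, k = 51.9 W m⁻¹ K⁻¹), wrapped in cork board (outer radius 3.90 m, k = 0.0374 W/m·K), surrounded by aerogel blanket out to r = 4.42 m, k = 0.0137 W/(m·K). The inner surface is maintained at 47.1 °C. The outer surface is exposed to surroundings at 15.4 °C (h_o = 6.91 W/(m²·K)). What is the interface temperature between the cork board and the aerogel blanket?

T = 36.4 °C

Resistance network (inner→outer):
  R_cast iron = (1/3.32 − 1/3.35)/(4πk) = 0.002697/(4π·51.9) = 4.136×10^-6 K/W
  R_cork board = (1/3.35 − 1/3.90)/(4πk) = 0.04210/(4π·0.0374) = 0.08957 K/W
  R_aerogel blanket = (1/3.90 − 1/4.42)/(4πk) = 0.03017/(4π·0.0137) = 0.1752 K/W
  R_conv,out = 1/(4πr²h) = 1/(4π·4.42²·6.91) = 5.895×10^-4 K/W
ΣR = 4.136×10^-6 + 0.08957 + 0.1752 + 5.895×10^-4 = 0.2654 K/W
Q = ΔT/ΣR = (47.1 °C − 15.4 °C)/0.2654 = 119.4 W
From the inner boundary to the cork board/aerogel blanket interface, ΣR_partial = 0.08957 K/W.
T_interface = T_in − Q·ΣR_partial = 47.1 °C − (119.4)(0.08957) = 36.4 °C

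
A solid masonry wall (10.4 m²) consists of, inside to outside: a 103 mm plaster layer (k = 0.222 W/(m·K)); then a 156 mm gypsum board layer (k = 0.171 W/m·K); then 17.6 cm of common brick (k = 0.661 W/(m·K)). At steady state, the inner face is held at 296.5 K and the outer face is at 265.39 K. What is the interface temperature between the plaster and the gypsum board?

T = 287.7 K

Treat each layer as a resistance in series:
  R_plaster = L/(kA) = 0.103/(0.222·10.4) = 0.04461 K/W
  R_gypsum board = L/(kA) = 0.156/(0.171·10.4) = 0.08772 K/W
  R_common brick = L/(kA) = 0.176/(0.661·10.4) = 0.02560 K/W
ΣR = 0.04461 + 0.08772 + 0.02560 = 0.1579 K/W
Q = ΔT/ΣR = (296.5 K − 265.39 K)/0.1579 = 197.0 W
From the inner boundary to the plaster/gypsum board interface, ΣR_partial = 0.04461 K/W.
T_interface = T_in − Q·ΣR_partial = 296.5 K − (197.0)(0.04461) = 287.7 K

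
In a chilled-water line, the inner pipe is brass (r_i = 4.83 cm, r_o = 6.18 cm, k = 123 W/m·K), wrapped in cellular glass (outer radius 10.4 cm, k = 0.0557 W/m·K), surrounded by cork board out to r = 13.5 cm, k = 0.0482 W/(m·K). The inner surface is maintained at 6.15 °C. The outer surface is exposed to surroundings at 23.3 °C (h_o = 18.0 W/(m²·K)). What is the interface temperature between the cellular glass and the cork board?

Resistance network (inner→outer):
  R'_brass = ln(0.0618/0.0483)/(2πk) = 0.2465/(2π·123) = 3.189×10^-4 m·K/W
  R'_cellular glass = ln(0.104/0.0618)/(2πk) = 0.5205/(2π·0.0557) = 1.487 m·K/W
  R'_cork board = ln(0.135/0.104)/(2πk) = 0.2609/(2π·0.0482) = 0.8614 m·K/W
  R'_conv,out = 1/(2πr h) = 1/(2π·0.135·18.0) = 0.06550 m·K/W
ΣR = 3.189×10^-4 + 1.487 + 0.8614 + 0.06550 = 2.414 m·K/W
Q' = ΔT/ΣR = (6.15 °C − 23.3 °C)/2.414 = -7.104 W/m
From the inner boundary to the cellular glass/cork board interface, ΣR_partial = 1.487 m·K/W.
T_interface = T_in − Q'·ΣR_partial = 6.15 °C − (-7.104)(1.487) = 16.7 °C

T = 16.7 °C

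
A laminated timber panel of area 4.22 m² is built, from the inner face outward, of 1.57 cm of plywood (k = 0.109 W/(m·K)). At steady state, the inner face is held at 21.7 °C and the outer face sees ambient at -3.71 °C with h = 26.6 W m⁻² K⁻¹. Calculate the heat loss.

Q = 590 W

Series thermal resistances, inner to outer:
  R_plywood = L/(kA) = 0.0157/(0.109·4.22) = 0.03413 K/W
  R_conv,out = 1/(hA) = 1/(26.6·4.22) = 0.008909 K/W
ΣR = 0.03413 + 0.008909 = 0.04304 K/W
Q = ΔT/ΣR = (21.7 °C − -3.71 °C)/0.04304 = 590 W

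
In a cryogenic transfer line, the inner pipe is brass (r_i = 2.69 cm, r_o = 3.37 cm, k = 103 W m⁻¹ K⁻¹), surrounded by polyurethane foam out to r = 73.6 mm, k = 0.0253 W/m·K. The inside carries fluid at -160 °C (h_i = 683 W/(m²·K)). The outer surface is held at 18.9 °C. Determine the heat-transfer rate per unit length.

Series thermal resistances, inner to outer:
  R'_conv,in = 1/(2πr h) = 1/(2π·0.0269·683) = 0.008663 m·K/W
  R'_brass = ln(0.0337/0.0269)/(2πk) = 0.2254/(2π·103) = 3.482×10^-4 m·K/W
  R'_polyurethane foam = ln(0.0736/0.0337)/(2πk) = 0.7811/(2π·0.0253) = 4.914 m·K/W
ΣR = 0.008663 + 3.482×10^-4 + 4.914 = 4.923 m·K/W
Q' = ΔT/ΣR = (-160 °C − 18.9 °C)/4.923 = -36.3 W/m
(Negative Q' ⇒ heat flows inward; heat gain = 36.3 W/m.)

Q' = 36.3 W/m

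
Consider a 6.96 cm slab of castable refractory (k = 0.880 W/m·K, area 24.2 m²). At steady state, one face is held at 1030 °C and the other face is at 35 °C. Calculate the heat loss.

Q = 304 kW

Q = kA·ΔT/L = 0.880 × 24.2 × |1030 °C − 35 °C| / 0.0696 = 3.04×10^5 W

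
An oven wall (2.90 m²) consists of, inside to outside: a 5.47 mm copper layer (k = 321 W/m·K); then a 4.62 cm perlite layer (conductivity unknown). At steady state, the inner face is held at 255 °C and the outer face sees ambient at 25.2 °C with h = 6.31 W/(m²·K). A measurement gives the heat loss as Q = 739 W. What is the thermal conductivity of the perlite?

ΣR = ΔT/Q = |255 − 25.2|/739 = 0.3110 K/W
Known resistances:
  R_copper = L/(kA) = 0.00547/(321·2.90) = 5.876×10^-6 K/W
  R_conv,out = 1/(hA) = 1/(6.31·2.90) = 0.05465 K/W
R_perlite = ΣR − ΣR_known = 0.3110 − 0.05466 = 0.2563 K/W
L/(kA) = 0.2563 ⇒ k = 0.0462/(0.2563·2.90) = 0.0622 W/m·K

k = 0.0622 W/m·K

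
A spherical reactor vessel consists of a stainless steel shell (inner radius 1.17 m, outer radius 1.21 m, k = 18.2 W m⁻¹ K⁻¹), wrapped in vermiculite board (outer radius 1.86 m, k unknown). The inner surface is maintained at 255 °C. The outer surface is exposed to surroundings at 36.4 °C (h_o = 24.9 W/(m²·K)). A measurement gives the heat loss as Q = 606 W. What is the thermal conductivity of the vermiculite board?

ΣR = ΔT/Q = |255 − 36.4|/606 = 0.3607 K/W
Known resistances:
  R_stainless steel = (1/1.17 − 1/1.21)/(4πk) = 0.02825/(4π·18.2) = 1.235×10^-4 K/W
  R_conv,out = 1/(4πr²h) = 1/(4π·1.86²·24.9) = 9.238×10^-4 K/W
R_vermiculite board = ΣR − ΣR_known = 0.3607 − 0.001047 = 0.3597 K/W
(1/r₁−1/r₂)/(4πk) = 0.3597 ⇒ k = 0.2888/(4π·0.3597) = 0.0639 W/m·K

k = 0.0639 W/m·K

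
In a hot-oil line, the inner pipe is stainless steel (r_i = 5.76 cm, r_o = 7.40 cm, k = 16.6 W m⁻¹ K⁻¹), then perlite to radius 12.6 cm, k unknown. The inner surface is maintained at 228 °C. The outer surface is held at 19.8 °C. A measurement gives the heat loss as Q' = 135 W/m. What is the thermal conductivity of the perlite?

k = 0.0550 W/m·K

ΣR = ΔT/Q' = |228 − 19.8|/135 = 1.542 m·K/W
Known resistances:
  R'_stainless steel = ln(0.0740/0.0576)/(2πk) = 0.2505/(2π·16.6) = 0.002402 m·K/W
R_perlite = ΣR − ΣR_known = 1.542 − 0.002402 = 1.540 m·K/W
ln(r₂/r₁)/(2πk) = 1.540 ⇒ k = 0.5322/(2π·1.540) = 0.0550 W/m·K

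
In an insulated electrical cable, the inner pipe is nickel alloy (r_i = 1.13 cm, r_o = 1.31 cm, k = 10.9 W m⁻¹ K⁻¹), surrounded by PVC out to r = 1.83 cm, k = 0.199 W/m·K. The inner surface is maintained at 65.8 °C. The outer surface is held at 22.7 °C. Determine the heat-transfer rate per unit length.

Treat each layer as a resistance in series:
  R'_nickel alloy = ln(0.0131/0.0113)/(2πk) = 0.1478/(2π·10.9) = 0.002158 m·K/W
  R'_PVC = ln(0.0183/0.0131)/(2πk) = 0.3343/(2π·0.199) = 0.2674 m·K/W
ΣR = 0.002158 + 0.2674 = 0.2696 m·K/W
Q' = ΔT/ΣR = (65.8 °C − 22.7 °C)/0.2696 = 160 W/m

Q' = 160 W/m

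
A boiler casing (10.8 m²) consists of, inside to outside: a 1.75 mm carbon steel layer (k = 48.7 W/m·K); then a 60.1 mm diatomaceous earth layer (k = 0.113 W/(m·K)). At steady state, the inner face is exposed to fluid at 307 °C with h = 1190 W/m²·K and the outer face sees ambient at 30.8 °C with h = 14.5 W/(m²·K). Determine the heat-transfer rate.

Treat each layer as a resistance in series:
  R_conv,in = 1/(hA) = 1/(1190·10.8) = 7.781×10^-5 K/W
  R_carbon steel = L/(kA) = 0.00175/(48.7·10.8) = 3.327×10^-6 K/W
  R_diatomaceous earth = L/(kA) = 0.0601/(0.113·10.8) = 0.04925 K/W
  R_conv,out = 1/(hA) = 1/(14.5·10.8) = 0.006386 K/W
ΣR = 7.781×10^-5 + 3.327×10^-6 + 0.04925 + 0.006386 = 0.05572 K/W
Q = ΔT/ΣR = (307 °C − 30.8 °C)/0.05572 = 4960 W

Q = 4960 W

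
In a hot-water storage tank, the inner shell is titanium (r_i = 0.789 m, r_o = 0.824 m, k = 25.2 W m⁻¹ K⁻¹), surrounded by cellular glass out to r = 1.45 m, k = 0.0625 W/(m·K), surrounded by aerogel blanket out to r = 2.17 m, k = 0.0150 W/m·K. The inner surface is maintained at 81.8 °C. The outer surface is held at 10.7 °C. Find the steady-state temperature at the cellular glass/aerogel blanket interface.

Resistance network (inner→outer):
  R_titanium = (1/0.789 − 1/0.824)/(4πk) = 0.05383/(4π·25.2) = 1.700×10^-4 K/W
  R_cellular glass = (1/0.824 − 1/1.45)/(4πk) = 0.5239/(4π·0.0625) = 0.6671 K/W
  R_aerogel blanket = (1/1.45 − 1/2.17)/(4πk) = 0.2288/(4π·0.0150) = 1.214 K/W
ΣR = 1.700×10^-4 + 0.6671 + 1.214 = 1.881 K/W
Q = ΔT/ΣR = (81.8 °C − 10.7 °C)/1.881 = 37.80 W
From the inner boundary to the cellular glass/aerogel blanket interface, ΣR_partial = 0.6673 K/W.
T_interface = T_in − Q·ΣR_partial = 81.8 °C − (37.80)(0.6673) = 56.6 °C

T = 56.6 °C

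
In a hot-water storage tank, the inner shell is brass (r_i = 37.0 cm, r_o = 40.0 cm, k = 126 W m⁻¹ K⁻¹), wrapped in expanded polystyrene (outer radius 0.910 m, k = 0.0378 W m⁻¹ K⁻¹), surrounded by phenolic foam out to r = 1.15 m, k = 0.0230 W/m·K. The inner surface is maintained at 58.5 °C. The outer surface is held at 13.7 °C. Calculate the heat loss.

Q = 12.0 W

Resistance network (inner→outer):
  R_brass = (1/0.370 − 1/0.400)/(4πk) = 0.2027/(4π·126) = 1.280×10^-4 K/W
  R_expanded polystyrene = (1/0.400 − 1/0.910)/(4πk) = 1.401/(4π·0.0378) = 2.950 K/W
  R_phenolic foam = (1/0.910 − 1/1.15)/(4πk) = 0.2293/(4π·0.0230) = 0.7935 K/W
ΣR = 1.280×10^-4 + 2.950 + 0.7935 = 3.744 K/W
Q = ΔT/ΣR = (58.5 °C − 13.7 °C)/3.744 = 12.0 W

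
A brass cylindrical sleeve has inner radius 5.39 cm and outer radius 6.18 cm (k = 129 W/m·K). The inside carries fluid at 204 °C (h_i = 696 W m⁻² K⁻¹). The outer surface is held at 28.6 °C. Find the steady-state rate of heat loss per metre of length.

Series thermal resistances, inner to outer:
  R'_conv,in = 1/(2πr h) = 1/(2π·0.0539·696) = 0.004243 m·K/W
  R'_brass = ln(0.0618/0.0539)/(2πk) = 0.1368/(2π·129) = 1.687×10^-4 m·K/W
ΣR = 0.004243 + 1.687×10^-4 = 0.004412 m·K/W
Q' = ΔT/ΣR = (204 °C − 28.6 °C)/0.004412 = 39800 W/m

Q' = 39800 W/m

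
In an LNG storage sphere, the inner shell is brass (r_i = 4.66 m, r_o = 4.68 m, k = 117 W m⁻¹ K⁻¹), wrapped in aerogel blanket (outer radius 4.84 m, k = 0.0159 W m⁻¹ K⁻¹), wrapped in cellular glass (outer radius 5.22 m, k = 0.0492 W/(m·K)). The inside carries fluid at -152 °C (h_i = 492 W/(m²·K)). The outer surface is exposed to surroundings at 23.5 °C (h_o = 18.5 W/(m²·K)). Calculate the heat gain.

Q = 2930 W

Resistance network (inner→outer):
  R_conv,in = 1/(4πr²h) = 1/(4π·4.66²·492) = 7.448×10^-6 K/W
  R_brass = (1/4.66 − 1/4.68)/(4πk) = 9.171×10^-4/(4π·117) = 6.237×10^-7 K/W
  R_aerogel blanket = (1/4.68 − 1/4.84)/(4πk) = 0.007064/(4π·0.0159) = 0.03535 K/W
  R_cellular glass = (1/4.84 − 1/5.22)/(4πk) = 0.01504/(4π·0.0492) = 0.02433 K/W
  R_conv,out = 1/(4πr²h) = 1/(4π·5.22²·18.5) = 1.579×10^-4 K/W
ΣR = 7.448×10^-6 + 6.237×10^-7 + 0.03535 + 0.02433 + 1.579×10^-4 = 0.05985 K/W
Q = ΔT/ΣR = (-152 °C − 23.5 °C)/0.05985 = -2930 W
(Negative Q ⇒ heat flows inward; heat gain = 2930 W.)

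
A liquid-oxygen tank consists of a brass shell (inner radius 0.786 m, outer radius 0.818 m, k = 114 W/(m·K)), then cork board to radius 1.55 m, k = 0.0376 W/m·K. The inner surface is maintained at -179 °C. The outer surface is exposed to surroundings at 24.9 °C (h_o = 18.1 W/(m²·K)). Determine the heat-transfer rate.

Series thermal resistances, inner to outer:
  R_brass = (1/0.786 − 1/0.818)/(4πk) = 0.04977/(4π·114) = 3.474×10^-5 K/W
  R_cork board = (1/0.818 − 1/1.55)/(4πk) = 0.5773/(4π·0.0376) = 1.222 K/W
  R_conv,out = 1/(4πr²h) = 1/(4π·1.55²·18.1) = 0.001830 K/W
ΣR = 3.474×10^-5 + 1.222 + 0.001830 = 1.224 K/W
Q = ΔT/ΣR = (-179 °C − 24.9 °C)/1.224 = -167 W
(Negative Q ⇒ heat flows inward; heat gain = 167 W.)

Q = 167 W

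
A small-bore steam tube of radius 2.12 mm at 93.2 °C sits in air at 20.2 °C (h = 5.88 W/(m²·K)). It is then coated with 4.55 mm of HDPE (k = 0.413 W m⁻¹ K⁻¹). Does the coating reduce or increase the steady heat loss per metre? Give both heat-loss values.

Critical radius for a cylinder: r_cr = k/h = 0.0702 m = 7.02 cm.
Outer radius after coating: r₂ = 0.00212 + 0.00455 = 0.00667 m.
Since r₁ < r_cr and r₂ ≤ r_cr, the coating moves toward the maximum at r_cr — heat loss rises.
Bare: R = 1/(2πr₁h) = 12.77 m·K/W; Q = 73/12.77 = 5.72 W/m.
Coated: R = R_cond + R_conv = 4.500 m·K/W; Q = 73/4.500 = 16.2 W/m.

increases: 5.72 → 16.2 W/m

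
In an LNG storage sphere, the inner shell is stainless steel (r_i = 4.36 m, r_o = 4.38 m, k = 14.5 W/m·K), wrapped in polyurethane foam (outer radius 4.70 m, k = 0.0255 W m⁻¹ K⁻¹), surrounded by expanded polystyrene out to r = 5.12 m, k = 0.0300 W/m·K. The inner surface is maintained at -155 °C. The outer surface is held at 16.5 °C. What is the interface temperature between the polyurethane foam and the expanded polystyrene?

Series thermal resistances, inner to outer:
  R_stainless steel = (1/4.36 − 1/4.38)/(4πk) = 0.001047/(4π·14.5) = 5.748×10^-6 K/W
  R_polyurethane foam = (1/4.38 − 1/4.70)/(4πk) = 0.01554/(4π·0.0255) = 0.04851 K/W
  R_expanded polystyrene = (1/4.70 − 1/5.12)/(4πk) = 0.01745/(4π·0.0300) = 0.04630 K/W
ΣR = 5.748×10^-6 + 0.04851 + 0.04630 = 0.09482 K/W
Q = ΔT/ΣR = (-155 °C − 16.5 °C)/0.09482 = -1809 W
From the inner boundary to the polyurethane foam/expanded polystyrene interface, ΣR_partial = 0.04852 K/W.
T_interface = T_in − Q·ΣR_partial = -155 °C − (-1809)(0.04852) = -67.2 °C

T = -67.2 °C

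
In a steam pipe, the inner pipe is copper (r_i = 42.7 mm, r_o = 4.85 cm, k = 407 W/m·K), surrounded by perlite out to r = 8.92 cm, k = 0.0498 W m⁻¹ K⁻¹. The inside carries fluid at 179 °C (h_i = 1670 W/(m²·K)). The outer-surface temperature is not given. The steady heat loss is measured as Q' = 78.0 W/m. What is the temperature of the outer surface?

T_out = 26.9 °C

Series resistances:
  R'_conv,in = 1/(2πr h) = 1/(2π·0.0427·1670) = 0.002232 m·K/W
  R'_copper = ln(0.0485/0.0427)/(2πk) = 0.1274/(2π·407) = 4.981×10^-5 m·K/W
  R'_perlite = ln(0.0892/0.0485)/(2πk) = 0.6093/(2π·0.0498) = 1.947 m·K/W
ΣR = 1.950 m·K/W
ΔT = Q'·ΣR = 78.0 × 1.950 = 152.1 K
Heat flows outward, so T_out = T_in − ΔT = 179 − 152.1 = 26.9 °C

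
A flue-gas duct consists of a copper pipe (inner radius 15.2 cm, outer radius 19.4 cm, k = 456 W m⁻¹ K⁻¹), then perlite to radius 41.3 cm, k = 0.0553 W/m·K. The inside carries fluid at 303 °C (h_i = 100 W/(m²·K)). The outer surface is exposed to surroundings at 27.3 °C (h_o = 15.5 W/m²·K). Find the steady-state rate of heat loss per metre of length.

Q' = 125 W/m

Resistance network (inner→outer):
  R'_conv,in = 1/(2πr h) = 1/(2π·0.152·100) = 0.01047 m·K/W
  R'_copper = ln(0.194/0.152)/(2πk) = 0.2440/(2π·456) = 8.515×10^-5 m·K/W
  R'_perlite = ln(0.413/0.194)/(2πk) = 0.7556/(2π·0.0553) = 2.175 m·K/W
  R'_conv,out = 1/(2πr h) = 1/(2π·0.413·15.5) = 0.02486 m·K/W
ΣR = 0.01047 + 8.515×10^-5 + 2.175 + 0.02486 = 2.210 m·K/W
Q' = ΔT/ΣR = (303 °C − 27.3 °C)/2.210 = 125 W/m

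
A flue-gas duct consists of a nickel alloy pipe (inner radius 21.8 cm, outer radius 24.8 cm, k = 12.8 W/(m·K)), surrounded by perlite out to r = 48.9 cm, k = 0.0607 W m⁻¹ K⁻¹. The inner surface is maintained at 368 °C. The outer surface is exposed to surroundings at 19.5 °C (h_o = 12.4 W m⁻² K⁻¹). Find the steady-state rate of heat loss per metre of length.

Treat each layer as a resistance in series:
  R'_nickel alloy = ln(0.248/0.218)/(2πk) = 0.1289/(2π·12.8) = 0.001603 m·K/W
  R'_perlite = ln(0.489/0.248)/(2πk) = 0.6789/(2π·0.0607) = 1.780 m·K/W
  R'_conv,out = 1/(2πr h) = 1/(2π·0.489·12.4) = 0.02625 m·K/W
ΣR = 0.001603 + 1.780 + 0.02625 = 1.808 m·K/W
Q' = ΔT/ΣR = (368 °C − 19.5 °C)/1.808 = 193 W/m

Q' = 193 W/m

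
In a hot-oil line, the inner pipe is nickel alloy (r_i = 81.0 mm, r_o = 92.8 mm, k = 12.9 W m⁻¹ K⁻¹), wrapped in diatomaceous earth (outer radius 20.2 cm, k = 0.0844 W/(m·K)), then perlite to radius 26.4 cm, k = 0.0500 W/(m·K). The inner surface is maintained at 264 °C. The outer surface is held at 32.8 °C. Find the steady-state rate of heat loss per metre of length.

Treat each layer as a resistance in series:
  R'_nickel alloy = ln(0.0928/0.0810)/(2πk) = 0.1360/(2π·12.9) = 0.001678 m·K/W
  R'_diatomaceous earth = ln(0.202/0.0928)/(2πk) = 0.7778/(2π·0.0844) = 1.467 m·K/W
  R'_perlite = ln(0.264/0.202)/(2πk) = 0.2677/(2π·0.0500) = 0.8521 m·K/W
ΣR = 0.001678 + 1.467 + 0.8521 = 2.321 m·K/W
Q' = ΔT/ΣR = (264 °C − 32.8 °C)/2.321 = 99.6 W/m

Q' = 99.6 W/m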